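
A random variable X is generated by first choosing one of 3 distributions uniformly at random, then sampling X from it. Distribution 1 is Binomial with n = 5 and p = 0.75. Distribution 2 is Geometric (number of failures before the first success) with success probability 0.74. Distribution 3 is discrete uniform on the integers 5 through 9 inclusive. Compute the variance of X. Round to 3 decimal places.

Per component, 1: μ=3.75, E[X²]=15; 2: μ=0.351351, E[X²]=0.598247; 3: μ=7, E[X²]=51.
E[X] = 0.333333·3.75 + 0.333333·0.351351 + 0.333333·7 = 3.70045.
E[X²] = 0.333333·15 + 0.333333·0.598247 + 0.333333·51 = 22.1994.
Var(X) = E[X²] − (E[X])² = 22.1994 − 13.6933 = 8.50608.

8.506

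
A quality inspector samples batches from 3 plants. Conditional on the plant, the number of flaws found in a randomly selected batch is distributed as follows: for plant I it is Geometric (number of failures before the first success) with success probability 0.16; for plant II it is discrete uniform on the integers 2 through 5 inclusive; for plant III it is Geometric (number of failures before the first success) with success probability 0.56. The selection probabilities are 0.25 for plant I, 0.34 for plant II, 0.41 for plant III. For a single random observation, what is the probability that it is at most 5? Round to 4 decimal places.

Conditional on each plant, P(X ≤ 5): I: 0.648702; II: 1; III: 0.992744.
By total probability, P(X ≤ 5) = 0.25·0.648702 + 0.34·1 + 0.41·0.992744 = 0.9092.

0.9092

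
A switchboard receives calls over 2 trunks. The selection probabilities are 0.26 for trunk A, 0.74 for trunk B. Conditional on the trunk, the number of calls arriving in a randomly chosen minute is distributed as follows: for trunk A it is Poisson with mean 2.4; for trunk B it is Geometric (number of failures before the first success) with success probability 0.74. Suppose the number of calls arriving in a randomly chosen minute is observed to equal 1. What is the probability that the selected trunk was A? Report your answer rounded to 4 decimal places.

0.2845

Likelihoods P(X=1 | ·): A: 0.217723; B: 0.1924.
Posterior ∝ prior × likelihood. Numerator for A: 0.26·0.217723 = 0.056608.
Normalizing constant: 0.26·0.217723 + 0.74·0.1924 = 0.198984.
P(A | observation) = 0.056608 / 0.198984 = 0.284485.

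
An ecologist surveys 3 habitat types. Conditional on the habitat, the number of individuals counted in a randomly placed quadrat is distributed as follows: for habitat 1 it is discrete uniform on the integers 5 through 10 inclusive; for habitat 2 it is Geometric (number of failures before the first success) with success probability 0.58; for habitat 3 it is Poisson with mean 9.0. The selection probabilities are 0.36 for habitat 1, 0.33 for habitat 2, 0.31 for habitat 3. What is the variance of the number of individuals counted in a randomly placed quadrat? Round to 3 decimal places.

16.964

Per component, 1: μ=7.5, E[X²]=59.1667; 2: μ=0.724138, E[X²]=1.77289; 3: μ=9, E[X²]=90.
E[X] = 0.36·7.5 + 0.33·0.724138 + 0.31·9 = 5.72897.
E[X²] = 0.36·59.1667 + 0.33·1.77289 + 0.31·90 = 49.7851.
Var(X) = E[X²] − (E[X])² = 49.7851 − 32.821 = 16.964.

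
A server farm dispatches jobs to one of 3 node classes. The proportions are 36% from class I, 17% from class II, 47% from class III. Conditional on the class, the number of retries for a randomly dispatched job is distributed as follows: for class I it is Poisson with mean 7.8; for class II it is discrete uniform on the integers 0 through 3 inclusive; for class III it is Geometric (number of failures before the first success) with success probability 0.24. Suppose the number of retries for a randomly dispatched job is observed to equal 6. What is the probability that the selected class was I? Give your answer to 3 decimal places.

0.680

Likelihoods P(X=6 | ·): I: 0.128156; II: 0; III: 0.046248.
Posterior ∝ prior × likelihood. Numerator for I: 0.36·0.128156 = 0.0461361.
Normalizing constant: 0.36·0.128156 + 0.17·0 + 0.47·0.046248 = 0.0678726.
P(I | observation) = 0.0461361 / 0.0678726 = 0.679745.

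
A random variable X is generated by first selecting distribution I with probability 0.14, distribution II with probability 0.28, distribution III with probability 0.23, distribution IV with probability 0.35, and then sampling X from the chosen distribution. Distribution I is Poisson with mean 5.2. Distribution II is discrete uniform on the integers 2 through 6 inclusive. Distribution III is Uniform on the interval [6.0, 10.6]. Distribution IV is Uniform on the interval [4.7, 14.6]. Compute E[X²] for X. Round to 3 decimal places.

61.255

For each component E[X²] = Var + (mean)², giving I: 32.24; II: 18; III: 70.6533; IV: 101.29.
Overall E[X²] = 0.14·32.24 + 0.28·18 + 0.23·70.6533 + 0.35·101.29 = 61.2554.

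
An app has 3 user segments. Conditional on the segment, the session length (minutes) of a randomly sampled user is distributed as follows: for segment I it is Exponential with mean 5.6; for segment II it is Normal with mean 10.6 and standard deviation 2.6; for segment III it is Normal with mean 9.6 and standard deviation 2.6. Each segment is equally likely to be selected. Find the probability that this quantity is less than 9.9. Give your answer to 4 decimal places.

0.5897

Conditional on each segment, P(X < 9.9): I: 0.829302; II: 0.393876; III: 0.54593.
By total probability, P(X < 9.9) = 0.333333·0.829302 + 0.333333·0.393876 + 0.333333·0.54593 = 0.589703.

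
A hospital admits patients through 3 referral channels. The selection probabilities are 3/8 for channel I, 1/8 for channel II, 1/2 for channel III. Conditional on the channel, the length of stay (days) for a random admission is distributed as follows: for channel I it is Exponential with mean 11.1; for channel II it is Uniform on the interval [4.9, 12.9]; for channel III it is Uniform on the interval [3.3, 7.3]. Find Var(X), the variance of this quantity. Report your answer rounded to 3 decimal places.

Per component, I: μ=11.1, E[X²]=246.42; II: μ=8.9, E[X²]=84.5433; III: μ=5.3, E[X²]=29.4233.
E[X] = 0.375·11.1 + 0.125·8.9 + 0.5·5.3 = 7.925.
E[X²] = 0.375·246.42 + 0.125·84.5433 + 0.5·29.4233 = 117.687.
Var(X) = E[X²] − (E[X])² = 117.687 − 62.8056 = 54.8815.

54.881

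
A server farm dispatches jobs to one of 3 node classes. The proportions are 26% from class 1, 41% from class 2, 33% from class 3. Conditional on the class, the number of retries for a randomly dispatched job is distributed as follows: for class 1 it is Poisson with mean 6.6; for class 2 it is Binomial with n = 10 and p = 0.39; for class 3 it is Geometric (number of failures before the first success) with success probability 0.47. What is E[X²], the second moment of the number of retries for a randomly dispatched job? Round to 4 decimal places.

For each component E[X²] = Var + (mean)², giving 1: 50.16; 2: 17.589; 3: 3.67089.
Overall E[X²] = 0.26·50.16 + 0.41·17.589 + 0.33·3.67089 = 21.4645.

21.4645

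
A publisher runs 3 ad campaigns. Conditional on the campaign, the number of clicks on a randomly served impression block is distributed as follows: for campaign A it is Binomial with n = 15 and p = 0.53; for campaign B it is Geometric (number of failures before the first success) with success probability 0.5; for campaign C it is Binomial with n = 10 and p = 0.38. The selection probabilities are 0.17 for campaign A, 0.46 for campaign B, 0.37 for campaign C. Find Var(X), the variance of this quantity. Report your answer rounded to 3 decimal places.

Per component, A: μ=7.95, E[X²]=66.939; B: μ=1, E[X²]=3; C: μ=3.8, E[X²]=16.796.
E[X] = 0.17·7.95 + 0.46·1 + 0.37·3.8 = 3.2175.
E[X²] = 0.17·66.939 + 0.46·3 + 0.37·16.796 = 18.9742.
Var(X) = E[X²] − (E[X])² = 18.9742 − 10.3523 = 8.62184.

8.622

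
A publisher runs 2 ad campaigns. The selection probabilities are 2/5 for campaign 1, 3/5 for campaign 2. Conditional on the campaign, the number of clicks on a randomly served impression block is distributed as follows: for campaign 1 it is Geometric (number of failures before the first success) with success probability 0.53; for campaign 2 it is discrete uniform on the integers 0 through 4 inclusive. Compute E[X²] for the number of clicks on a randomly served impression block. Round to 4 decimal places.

For each component E[X²] = Var + (mean)², giving 1: 2.45959; 2: 6.
Overall E[X²] = 0.4·2.45959 + 0.6·6 = 4.58384.

4.5838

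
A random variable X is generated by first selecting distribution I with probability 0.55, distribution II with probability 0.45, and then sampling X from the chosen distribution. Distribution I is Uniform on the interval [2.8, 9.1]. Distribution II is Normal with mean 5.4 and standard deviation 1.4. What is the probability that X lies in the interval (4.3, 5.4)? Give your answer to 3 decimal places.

Conditional on each component, P(4.3 < X < 5.4): I: 0.174603; II: 0.283983.
By total probability, P(4.3 < X < 5.4) = 0.55·0.174603 + 0.45·0.283983 = 0.223824.

0.224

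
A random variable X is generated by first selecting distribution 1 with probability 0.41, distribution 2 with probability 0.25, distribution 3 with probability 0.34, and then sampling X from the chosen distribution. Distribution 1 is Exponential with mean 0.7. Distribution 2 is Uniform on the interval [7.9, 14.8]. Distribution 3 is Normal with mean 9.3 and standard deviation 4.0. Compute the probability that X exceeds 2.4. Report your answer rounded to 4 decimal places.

0.5889

Conditional on each component, P(X > 2.4): 1: 0.0324332; 2: 1; 3: 0.957736.
By total probability, P(X > 2.4) = 0.41·0.0324332 + 0.25·1 + 0.34·0.957736 = 0.588928.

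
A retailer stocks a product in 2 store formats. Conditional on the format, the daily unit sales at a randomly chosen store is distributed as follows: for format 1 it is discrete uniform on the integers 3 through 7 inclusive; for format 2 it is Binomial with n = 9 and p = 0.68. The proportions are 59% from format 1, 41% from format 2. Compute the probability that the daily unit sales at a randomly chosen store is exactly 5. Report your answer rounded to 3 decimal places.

0.197

Conditional on each format, P(X = 5): 1: 0.2; 2: 0.192095.
By total probability, P(X = 5) = 0.59·0.2 + 0.41·0.192095 = 0.196759.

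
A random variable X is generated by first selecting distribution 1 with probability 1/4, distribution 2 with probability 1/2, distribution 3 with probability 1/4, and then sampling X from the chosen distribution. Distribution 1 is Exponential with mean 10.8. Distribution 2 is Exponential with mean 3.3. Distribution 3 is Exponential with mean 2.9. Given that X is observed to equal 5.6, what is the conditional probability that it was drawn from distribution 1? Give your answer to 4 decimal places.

Likelihoods f(5.6 | ·): 1: 0.0551298; 2: 0.0555267; 3: 0.0499994.
Posterior ∝ prior × likelihood. Numerator for 1: 0.25·0.0551298 = 0.0137825.
Normalizing constant: 0.25·0.0551298 + 0.5·0.0555267 + 0.25·0.0499994 = 0.0540456.
P(1 | observation) = 0.0137825 / 0.0540456 = 0.255015.

0.2550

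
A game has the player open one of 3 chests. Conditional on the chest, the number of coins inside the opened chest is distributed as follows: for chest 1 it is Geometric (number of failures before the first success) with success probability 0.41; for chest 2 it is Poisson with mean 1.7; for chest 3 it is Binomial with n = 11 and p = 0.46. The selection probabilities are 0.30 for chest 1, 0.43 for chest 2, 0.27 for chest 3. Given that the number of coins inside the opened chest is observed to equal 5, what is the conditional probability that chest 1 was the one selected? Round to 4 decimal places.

0.1075

Likelihoods P(X=5 | ·): 1: 0.0293119; 2: 0.0216154; 3: 0.235936.
Posterior ∝ prior × likelihood. Numerator for 1: 0.3·0.0293119 = 0.00879357.
Normalizing constant: 0.3·0.0293119 + 0.43·0.0216154 + 0.27·0.235936 = 0.0817908.
P(1 | observation) = 0.00879357 / 0.0817908 = 0.107513.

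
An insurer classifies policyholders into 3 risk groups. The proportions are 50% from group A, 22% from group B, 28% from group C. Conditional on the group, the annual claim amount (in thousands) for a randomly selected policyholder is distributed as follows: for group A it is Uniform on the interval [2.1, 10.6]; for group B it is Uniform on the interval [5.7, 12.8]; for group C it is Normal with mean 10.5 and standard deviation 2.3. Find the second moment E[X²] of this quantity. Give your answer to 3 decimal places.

75.271

For each component E[X²] = Var + (mean)², giving A: 46.3433; B: 89.7633; C: 115.54.
Overall E[X²] = 0.5·46.3433 + 0.22·89.7633 + 0.28·115.54 = 75.2708.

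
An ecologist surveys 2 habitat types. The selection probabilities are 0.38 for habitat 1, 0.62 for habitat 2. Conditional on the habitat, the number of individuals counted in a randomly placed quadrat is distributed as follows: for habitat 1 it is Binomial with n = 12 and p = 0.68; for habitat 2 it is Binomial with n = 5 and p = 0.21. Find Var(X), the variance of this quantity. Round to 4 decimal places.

Per component, 1: μ=8.16, E[X²]=69.1968; 2: μ=1.05, E[X²]=1.932.
E[X] = 0.38·8.16 + 0.62·1.05 = 3.7518.
E[X²] = 0.38·69.1968 + 0.62·1.932 = 27.4926.
Var(X) = E[X²] − (E[X])² = 27.4926 − 14.076 = 13.4166.

13.4166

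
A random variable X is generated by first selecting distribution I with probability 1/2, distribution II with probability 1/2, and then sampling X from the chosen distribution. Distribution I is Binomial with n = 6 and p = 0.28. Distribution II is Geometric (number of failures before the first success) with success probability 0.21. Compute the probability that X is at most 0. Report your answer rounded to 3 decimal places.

0.175

Conditional on each component, P(X ≤ 0): I: 0.139314; II: 0.21.
By total probability, P(X ≤ 0) = 0.5·0.139314 + 0.5·0.21 = 0.174657.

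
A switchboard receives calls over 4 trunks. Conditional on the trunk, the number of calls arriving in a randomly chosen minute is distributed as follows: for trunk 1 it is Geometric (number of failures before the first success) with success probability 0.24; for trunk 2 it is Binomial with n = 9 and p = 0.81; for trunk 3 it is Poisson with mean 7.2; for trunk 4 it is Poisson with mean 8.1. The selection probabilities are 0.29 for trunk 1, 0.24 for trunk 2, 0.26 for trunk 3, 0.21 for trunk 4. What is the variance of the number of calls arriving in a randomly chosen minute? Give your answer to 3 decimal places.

11.702

Per component, 1: μ=3.16667, E[X²]=23.2222; 2: μ=7.29, E[X²]=54.5292; 3: μ=7.2, E[X²]=59.04; 4: μ=8.1, E[X²]=73.71.
E[X] = 0.29·3.16667 + 0.24·7.29 + 0.26·7.2 + 0.21·8.1 = 6.24093.
E[X²] = 0.29·23.2222 + 0.24·54.5292 + 0.26·59.04 + 0.21·73.71 = 50.651.
Var(X) = E[X²] − (E[X])² = 50.651 − 38.9492 = 11.7017.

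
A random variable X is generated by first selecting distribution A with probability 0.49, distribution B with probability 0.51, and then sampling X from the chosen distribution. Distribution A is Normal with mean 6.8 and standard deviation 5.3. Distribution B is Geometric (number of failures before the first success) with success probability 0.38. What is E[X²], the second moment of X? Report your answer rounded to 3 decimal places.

For each component E[X²] = Var + (mean)², giving A: 74.33; B: 6.95568.
Overall E[X²] = 0.49·74.33 + 0.51·6.95568 = 39.9691.

39.969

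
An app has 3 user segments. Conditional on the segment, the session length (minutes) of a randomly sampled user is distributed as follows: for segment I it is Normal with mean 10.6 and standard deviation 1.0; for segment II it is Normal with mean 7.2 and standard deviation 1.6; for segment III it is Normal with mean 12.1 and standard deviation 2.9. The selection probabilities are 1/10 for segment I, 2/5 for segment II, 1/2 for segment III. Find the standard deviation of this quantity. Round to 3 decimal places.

Per component, I: μ=10.6, E[X²]=113.36; II: μ=7.2, E[X²]=54.4; III: μ=12.1, E[X²]=154.82.
E[X] = 0.1·10.6 + 0.4·7.2 + 0.5·12.1 = 9.99.
E[X²] = 0.1·113.36 + 0.4·54.4 + 0.5·154.82 = 110.506.
Var(X) = E[X²] − (E[X])² = 110.506 − 99.8001 = 10.7059.
SD(X) = √10.7059 = 3.27199.

3.272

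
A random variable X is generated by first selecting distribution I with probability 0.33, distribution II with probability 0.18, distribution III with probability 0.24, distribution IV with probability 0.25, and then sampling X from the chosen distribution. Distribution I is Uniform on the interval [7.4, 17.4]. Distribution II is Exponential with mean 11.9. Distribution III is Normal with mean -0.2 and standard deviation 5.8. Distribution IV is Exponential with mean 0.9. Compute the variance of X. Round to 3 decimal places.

Per component, I: μ=12.4, E[X²]=162.093; II: μ=11.9, E[X²]=283.22; III: μ=-0.2, E[X²]=33.68; IV: μ=0.9, E[X²]=1.62.
E[X] = 0.33·12.4 + 0.18·11.9 + 0.24·-0.2 + 0.25·0.9 = 6.411.
E[X²] = 0.33·162.093 + 0.18·283.22 + 0.24·33.68 + 0.25·1.62 = 112.959.
Var(X) = E[X²] − (E[X])² = 112.959 − 41.1009 = 71.8577.

71.858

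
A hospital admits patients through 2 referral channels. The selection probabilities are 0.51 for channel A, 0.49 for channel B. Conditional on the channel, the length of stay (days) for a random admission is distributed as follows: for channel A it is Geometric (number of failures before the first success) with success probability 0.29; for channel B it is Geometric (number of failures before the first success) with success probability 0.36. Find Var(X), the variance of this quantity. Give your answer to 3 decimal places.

6.838

Per component, A: μ=2.44828, E[X²]=14.4364; B: μ=1.77778, E[X²]=8.09877.
E[X] = 0.51·2.44828 + 0.49·1.77778 = 2.11973.
E[X²] = 0.51·14.4364 + 0.49·8.09877 = 11.331.
Var(X) = E[X²] − (E[X])² = 11.331 − 4.49326 = 6.83769.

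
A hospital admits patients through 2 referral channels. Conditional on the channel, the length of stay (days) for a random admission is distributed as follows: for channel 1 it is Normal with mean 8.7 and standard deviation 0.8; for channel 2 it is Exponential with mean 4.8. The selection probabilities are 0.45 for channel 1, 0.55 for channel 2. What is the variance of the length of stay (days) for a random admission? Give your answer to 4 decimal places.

Per component, 1: μ=8.7, E[X²]=76.33; 2: μ=4.8, E[X²]=46.08.
E[X] = 0.45·8.7 + 0.55·4.8 = 6.555.
E[X²] = 0.45·76.33 + 0.55·46.08 = 59.6925.
Var(X) = E[X²] − (E[X])² = 59.6925 − 42.968 = 16.7245.

16.7245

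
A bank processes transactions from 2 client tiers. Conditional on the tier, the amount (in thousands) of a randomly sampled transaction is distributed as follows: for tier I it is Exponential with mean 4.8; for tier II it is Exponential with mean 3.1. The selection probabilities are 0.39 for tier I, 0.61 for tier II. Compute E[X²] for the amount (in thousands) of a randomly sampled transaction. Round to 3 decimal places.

29.695

For each component E[X²] = Var + (mean)², giving I: 46.08; II: 19.22.
Overall E[X²] = 0.39·46.08 + 0.61·19.22 = 29.6954.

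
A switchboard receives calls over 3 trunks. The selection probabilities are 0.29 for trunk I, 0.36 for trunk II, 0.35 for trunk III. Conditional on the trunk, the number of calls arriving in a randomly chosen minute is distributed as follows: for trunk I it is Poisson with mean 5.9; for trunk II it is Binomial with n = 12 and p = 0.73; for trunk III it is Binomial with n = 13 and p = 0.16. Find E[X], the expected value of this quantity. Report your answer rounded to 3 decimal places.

Component means — I: 5.9; II: 8.76; III: 2.08.
E[X] = 0.29·5.9 + 0.36·8.76 + 0.35·2.08 = 5.5926.

5.593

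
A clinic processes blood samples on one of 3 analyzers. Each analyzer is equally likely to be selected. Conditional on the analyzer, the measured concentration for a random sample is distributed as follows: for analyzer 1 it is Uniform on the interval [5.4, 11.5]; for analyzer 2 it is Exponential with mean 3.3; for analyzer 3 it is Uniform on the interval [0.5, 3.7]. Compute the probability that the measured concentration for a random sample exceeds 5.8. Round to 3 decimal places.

Conditional on each analyzer, P(X > 5.8): 1: 0.934426; 2: 0.172462; 3: 0.
By total probability, P(X > 5.8) = 0.333333·0.934426 + 0.333333·0.172462 + 0.333333·0 = 0.368963.

0.369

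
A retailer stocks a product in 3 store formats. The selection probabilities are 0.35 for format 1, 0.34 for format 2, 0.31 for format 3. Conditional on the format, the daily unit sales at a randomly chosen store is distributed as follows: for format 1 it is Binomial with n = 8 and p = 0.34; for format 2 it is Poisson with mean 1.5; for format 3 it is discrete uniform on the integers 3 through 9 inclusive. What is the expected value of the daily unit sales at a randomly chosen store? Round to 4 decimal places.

Component means — 1: 2.72; 2: 1.5; 3: 6.
E[X] = 0.35·2.72 + 0.34·1.5 + 0.31·6 = 3.322.

3.3220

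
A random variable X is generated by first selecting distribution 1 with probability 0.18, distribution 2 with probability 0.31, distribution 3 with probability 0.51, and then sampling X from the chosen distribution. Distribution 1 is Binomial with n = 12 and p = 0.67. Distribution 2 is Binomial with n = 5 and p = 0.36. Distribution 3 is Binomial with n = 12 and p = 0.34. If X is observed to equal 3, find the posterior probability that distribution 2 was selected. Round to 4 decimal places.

0.3599

Likelihoods P(X=3 | ·): 1: 0.00307095; 2: 0.191103; 3: 0.205473.
Posterior ∝ prior × likelihood. Numerator for 2: 0.31·0.191103 = 0.0592419.
Normalizing constant: 0.18·0.00307095 + 0.31·0.191103 + 0.51·0.205473 = 0.164586.
P(2 | observation) = 0.0592419 / 0.164586 = 0.359945.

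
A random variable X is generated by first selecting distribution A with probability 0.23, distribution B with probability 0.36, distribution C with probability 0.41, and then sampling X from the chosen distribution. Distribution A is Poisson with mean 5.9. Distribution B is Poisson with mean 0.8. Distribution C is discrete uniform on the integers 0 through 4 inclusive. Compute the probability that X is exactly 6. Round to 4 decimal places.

Conditional on each component, P(X = 6): A: 0.160488; B: 0.000163596; C: 0.
By total probability, P(X = 6) = 0.23·0.160488 + 0.36·0.000163596 + 0.41·0 = 0.0369711.

0.0370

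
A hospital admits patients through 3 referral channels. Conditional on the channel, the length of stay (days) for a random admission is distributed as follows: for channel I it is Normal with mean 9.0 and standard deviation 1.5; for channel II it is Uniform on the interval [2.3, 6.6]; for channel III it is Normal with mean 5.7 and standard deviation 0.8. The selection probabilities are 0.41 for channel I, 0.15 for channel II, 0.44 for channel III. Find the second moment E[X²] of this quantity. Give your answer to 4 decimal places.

51.9112

For each component E[X²] = Var + (mean)², giving I: 83.25; II: 21.3433; III: 33.13.
Overall E[X²] = 0.41·83.25 + 0.15·21.3433 + 0.44·33.13 = 51.9112.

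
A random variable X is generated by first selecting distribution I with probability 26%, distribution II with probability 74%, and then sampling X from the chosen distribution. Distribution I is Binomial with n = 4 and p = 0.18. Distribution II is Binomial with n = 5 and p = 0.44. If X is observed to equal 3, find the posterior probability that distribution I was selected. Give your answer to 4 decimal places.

0.0245

Likelihoods P(X=3 | ·): I: 0.019129; II: 0.267137.
Posterior ∝ prior × likelihood. Numerator for I: 0.26·0.019129 = 0.00497353.
Normalizing constant: 0.26·0.019129 + 0.74·0.267137 = 0.202655.
P(I | observation) = 0.00497353 / 0.202655 = 0.0245419.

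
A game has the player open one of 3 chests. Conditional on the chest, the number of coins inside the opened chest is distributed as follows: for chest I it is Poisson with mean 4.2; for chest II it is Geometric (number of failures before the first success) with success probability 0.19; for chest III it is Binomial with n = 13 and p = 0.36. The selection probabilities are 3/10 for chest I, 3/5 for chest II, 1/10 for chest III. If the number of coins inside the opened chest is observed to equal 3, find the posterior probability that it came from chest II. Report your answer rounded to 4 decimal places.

0.4607

Likelihoods P(X=3 | ·): I: 0.185165; II: 0.100974; III: 0.153841.
Posterior ∝ prior × likelihood. Numerator for II: 0.6·0.100974 = 0.0605843.
Normalizing constant: 0.3·0.185165 + 0.6·0.100974 + 0.1·0.153841 = 0.131518.
P(II | observation) = 0.0605843 / 0.131518 = 0.460654.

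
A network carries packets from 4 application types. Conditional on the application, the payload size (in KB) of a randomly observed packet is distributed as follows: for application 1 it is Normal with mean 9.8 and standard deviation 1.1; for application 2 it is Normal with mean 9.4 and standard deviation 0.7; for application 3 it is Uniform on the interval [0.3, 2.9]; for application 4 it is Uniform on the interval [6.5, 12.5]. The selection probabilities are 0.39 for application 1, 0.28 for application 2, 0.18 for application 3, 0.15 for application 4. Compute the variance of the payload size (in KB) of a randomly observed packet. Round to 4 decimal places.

10.6553

Per component, 1: μ=9.8, E[X²]=97.25; 2: μ=9.4, E[X²]=88.85; 3: μ=1.6, E[X²]=3.12333; 4: μ=9.5, E[X²]=93.25.
E[X] = 0.39·9.8 + 0.28·9.4 + 0.18·1.6 + 0.15·9.5 = 8.167.
E[X²] = 0.39·97.25 + 0.28·88.85 + 0.18·3.12333 + 0.15·93.25 = 77.3552.
Var(X) = E[X²] − (E[X])² = 77.3552 − 66.6999 = 10.6553.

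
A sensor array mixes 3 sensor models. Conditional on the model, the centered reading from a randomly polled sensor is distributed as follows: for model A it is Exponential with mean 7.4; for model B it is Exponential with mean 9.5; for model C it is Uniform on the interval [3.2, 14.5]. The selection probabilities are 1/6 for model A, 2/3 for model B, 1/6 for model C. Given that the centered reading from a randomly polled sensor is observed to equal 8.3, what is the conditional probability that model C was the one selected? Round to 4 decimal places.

Likelihoods f(8.3 | ·): A: 0.0440204; B: 0.043938; C: 0.0884956.
Posterior ∝ prior × likelihood. Numerator for C: 0.166667·0.0884956 = 0.0147493.
Normalizing constant: 0.166667·0.0440204 + 0.666667·0.043938 + 0.166667·0.0884956 = 0.051378.
P(C | observation) = 0.0147493 / 0.051378 = 0.287074.

0.2871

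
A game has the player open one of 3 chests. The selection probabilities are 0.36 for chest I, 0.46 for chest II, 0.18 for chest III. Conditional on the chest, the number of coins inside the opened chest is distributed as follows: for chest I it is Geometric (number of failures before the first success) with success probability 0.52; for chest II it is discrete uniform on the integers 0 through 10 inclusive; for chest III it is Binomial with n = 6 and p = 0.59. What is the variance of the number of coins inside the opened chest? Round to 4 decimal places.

Per component, I: μ=0.923077, E[X²]=2.62722; II: μ=5, E[X²]=35; III: μ=3.54, E[X²]=13.983.
E[X] = 0.36·0.923077 + 0.46·5 + 0.18·3.54 = 3.26951.
E[X²] = 0.36·2.62722 + 0.46·35 + 0.18·13.983 = 19.5627.
Var(X) = E[X²] − (E[X])² = 19.5627 − 10.6897 = 8.87306.

8.8731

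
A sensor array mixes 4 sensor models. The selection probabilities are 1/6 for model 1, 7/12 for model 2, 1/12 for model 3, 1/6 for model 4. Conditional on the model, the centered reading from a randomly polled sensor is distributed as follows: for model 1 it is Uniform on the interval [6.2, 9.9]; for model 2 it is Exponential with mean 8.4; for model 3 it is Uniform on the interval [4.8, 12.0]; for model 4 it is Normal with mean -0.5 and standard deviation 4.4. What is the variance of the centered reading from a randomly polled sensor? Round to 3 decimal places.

Per component, 1: μ=8.05, E[X²]=65.9433; 2: μ=8.4, E[X²]=141.12; 3: μ=8.4, E[X²]=74.88; 4: μ=-0.5, E[X²]=19.61.
E[X] = 0.166667·8.05 + 0.583333·8.4 + 0.0833333·8.4 + 0.166667·-0.5 = 6.85833.
E[X²] = 0.166667·65.9433 + 0.583333·141.12 + 0.0833333·74.88 + 0.166667·19.61 = 102.819.
Var(X) = E[X²] − (E[X])² = 102.819 − 47.0367 = 55.7822.

55.782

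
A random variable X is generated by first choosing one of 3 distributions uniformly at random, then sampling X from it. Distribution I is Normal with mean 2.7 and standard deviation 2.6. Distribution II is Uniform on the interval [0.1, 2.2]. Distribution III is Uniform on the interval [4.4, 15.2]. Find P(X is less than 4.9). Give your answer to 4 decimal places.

Conditional on each component, P(X < 4.9): I: 0.801267; II: 1; III: 0.0462963.
By total probability, P(X < 4.9) = 0.333333·0.801267 + 0.333333·1 + 0.333333·0.0462963 = 0.615854.

0.6159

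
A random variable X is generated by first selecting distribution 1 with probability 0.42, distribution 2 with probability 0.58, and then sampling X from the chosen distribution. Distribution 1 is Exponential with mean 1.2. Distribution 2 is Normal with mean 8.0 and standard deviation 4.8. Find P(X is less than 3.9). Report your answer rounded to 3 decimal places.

Conditional on each component, P(X < 3.9): 1: 0.961226; 2: 0.196506.
By total probability, P(X < 3.9) = 0.42·0.961226 + 0.58·0.196506 = 0.517689.

0.518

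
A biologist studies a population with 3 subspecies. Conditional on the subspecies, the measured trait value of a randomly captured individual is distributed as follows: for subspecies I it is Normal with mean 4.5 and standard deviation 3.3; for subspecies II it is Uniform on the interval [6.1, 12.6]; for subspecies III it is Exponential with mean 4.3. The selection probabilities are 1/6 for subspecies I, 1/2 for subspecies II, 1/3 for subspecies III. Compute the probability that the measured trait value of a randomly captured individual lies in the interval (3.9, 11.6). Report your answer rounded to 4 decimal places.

0.6279

Conditional on each subspecies, P(3.9 < X < 11.6): I: 0.55642; II: 0.846154; III: 0.336381.
By total probability, P(3.9 < X < 11.6) = 0.166667·0.55642 + 0.5·0.846154 + 0.333333·0.336381 = 0.627941.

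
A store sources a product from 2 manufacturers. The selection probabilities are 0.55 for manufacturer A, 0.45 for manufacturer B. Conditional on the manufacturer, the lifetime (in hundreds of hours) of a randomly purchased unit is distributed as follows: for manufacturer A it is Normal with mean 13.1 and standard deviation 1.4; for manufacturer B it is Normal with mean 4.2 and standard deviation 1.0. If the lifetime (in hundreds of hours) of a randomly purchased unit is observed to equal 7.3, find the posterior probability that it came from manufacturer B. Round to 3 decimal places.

0.980

Likelihoods f(7.3 | ·): A: 5.34351e-05; B: 0.00326682.
Posterior ∝ prior × likelihood. Numerator for B: 0.45·0.00326682 = 0.00147007.
Normalizing constant: 0.55·5.34351e-05 + 0.45·0.00326682 = 0.00149946.
P(B | observation) = 0.00147007 / 0.00149946 = 0.9804.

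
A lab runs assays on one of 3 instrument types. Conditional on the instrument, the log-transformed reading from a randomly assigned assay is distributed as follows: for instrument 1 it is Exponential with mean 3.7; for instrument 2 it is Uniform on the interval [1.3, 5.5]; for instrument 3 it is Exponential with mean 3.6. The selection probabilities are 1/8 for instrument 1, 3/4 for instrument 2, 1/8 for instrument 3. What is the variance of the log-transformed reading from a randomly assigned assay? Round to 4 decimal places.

4.4461

Per component, 1: μ=3.7, E[X²]=27.38; 2: μ=3.4, E[X²]=13.03; 3: μ=3.6, E[X²]=25.92.
E[X] = 0.125·3.7 + 0.75·3.4 + 0.125·3.6 = 3.4625.
E[X²] = 0.125·27.38 + 0.75·13.03 + 0.125·25.92 = 16.435.
Var(X) = E[X²] − (E[X])² = 16.435 − 11.9889 = 4.44609.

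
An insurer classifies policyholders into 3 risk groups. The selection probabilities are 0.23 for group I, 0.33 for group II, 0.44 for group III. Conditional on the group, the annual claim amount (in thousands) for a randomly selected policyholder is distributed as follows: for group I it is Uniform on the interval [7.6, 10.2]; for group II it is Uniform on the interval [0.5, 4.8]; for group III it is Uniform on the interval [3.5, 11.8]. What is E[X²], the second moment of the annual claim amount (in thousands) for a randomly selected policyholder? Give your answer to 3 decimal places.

49.450

For each component E[X²] = Var + (mean)², giving I: 79.7733; II: 8.56333; III: 64.2633.
Overall E[X²] = 0.23·79.7733 + 0.33·8.56333 + 0.44·64.2633 = 49.4496.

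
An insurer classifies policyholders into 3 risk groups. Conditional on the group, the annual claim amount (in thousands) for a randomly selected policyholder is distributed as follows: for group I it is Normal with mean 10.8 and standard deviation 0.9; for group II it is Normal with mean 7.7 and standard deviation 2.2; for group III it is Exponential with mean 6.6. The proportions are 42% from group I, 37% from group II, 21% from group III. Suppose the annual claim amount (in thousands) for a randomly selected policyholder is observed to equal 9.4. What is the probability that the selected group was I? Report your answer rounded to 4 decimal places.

0.4915

Likelihoods f(9.4 | ·): I: 0.132198; II: 0.134532; III: 0.0364683.
Posterior ∝ prior × likelihood. Numerator for I: 0.42·0.132198 = 0.0555232.
Normalizing constant: 0.42·0.132198 + 0.37·0.134532 + 0.21·0.0364683 = 0.112959.
P(I | observation) = 0.0555232 / 0.112959 = 0.491536.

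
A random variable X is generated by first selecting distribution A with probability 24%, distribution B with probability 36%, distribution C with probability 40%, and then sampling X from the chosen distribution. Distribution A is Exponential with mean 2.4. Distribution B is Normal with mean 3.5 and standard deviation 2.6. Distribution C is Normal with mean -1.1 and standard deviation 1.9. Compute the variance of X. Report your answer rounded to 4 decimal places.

9.5876

Per component, A: μ=2.4, E[X²]=11.52; B: μ=3.5, E[X²]=19.01; C: μ=-1.1, E[X²]=4.82.
E[X] = 0.24·2.4 + 0.36·3.5 + 0.4·-1.1 = 1.396.
E[X²] = 0.24·11.52 + 0.36·19.01 + 0.4·4.82 = 11.5364.
Var(X) = E[X²] − (E[X])² = 11.5364 − 1.94882 = 9.58758.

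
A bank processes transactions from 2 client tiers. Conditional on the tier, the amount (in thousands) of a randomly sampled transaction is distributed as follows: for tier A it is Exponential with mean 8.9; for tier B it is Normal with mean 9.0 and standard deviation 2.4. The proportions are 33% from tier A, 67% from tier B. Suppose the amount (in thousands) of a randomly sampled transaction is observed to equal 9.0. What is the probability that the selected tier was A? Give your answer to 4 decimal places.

Likelihoods f(9.0 | ·): A: 0.0408729; B: 0.166226.
Posterior ∝ prior × likelihood. Numerator for A: 0.33·0.0408729 = 0.0134881.
Normalizing constant: 0.33·0.0408729 + 0.67·0.166226 = 0.124859.
P(A | observation) = 0.0134881 / 0.124859 = 0.108026.

0.1080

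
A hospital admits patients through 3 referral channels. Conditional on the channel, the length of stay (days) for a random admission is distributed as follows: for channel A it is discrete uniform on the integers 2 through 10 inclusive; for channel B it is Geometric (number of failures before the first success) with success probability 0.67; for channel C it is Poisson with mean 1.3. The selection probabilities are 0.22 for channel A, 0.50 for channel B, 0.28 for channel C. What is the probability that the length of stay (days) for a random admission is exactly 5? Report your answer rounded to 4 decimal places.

Conditional on each channel, P(X = 5): A: 0.111111; B: 0.00262207; C: 0.00843243.
By total probability, P(X = 5) = 0.22·0.111111 + 0.5·0.00262207 + 0.28·0.00843243 = 0.0281166.

0.0281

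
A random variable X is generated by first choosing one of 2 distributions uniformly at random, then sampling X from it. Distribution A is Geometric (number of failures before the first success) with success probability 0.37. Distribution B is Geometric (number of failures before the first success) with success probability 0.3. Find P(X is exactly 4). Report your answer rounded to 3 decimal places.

0.065

Conditional on each component, P(X = 4): A: 0.058286; B: 0.07203.
By total probability, P(X = 4) = 0.5·0.058286 + 0.5·0.07203 = 0.065158.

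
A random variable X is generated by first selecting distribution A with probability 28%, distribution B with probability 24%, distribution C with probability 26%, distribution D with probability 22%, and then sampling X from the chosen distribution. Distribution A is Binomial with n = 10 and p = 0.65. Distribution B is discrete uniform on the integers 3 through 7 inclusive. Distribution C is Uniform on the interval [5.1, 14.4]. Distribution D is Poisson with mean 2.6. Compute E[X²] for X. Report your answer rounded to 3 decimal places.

For each component E[X²] = Var + (mean)², giving A: 44.525; B: 27; C: 102.27; D: 9.36.
Overall E[X²] = 0.28·44.525 + 0.24·27 + 0.26·102.27 + 0.22·9.36 = 47.5964.

47.596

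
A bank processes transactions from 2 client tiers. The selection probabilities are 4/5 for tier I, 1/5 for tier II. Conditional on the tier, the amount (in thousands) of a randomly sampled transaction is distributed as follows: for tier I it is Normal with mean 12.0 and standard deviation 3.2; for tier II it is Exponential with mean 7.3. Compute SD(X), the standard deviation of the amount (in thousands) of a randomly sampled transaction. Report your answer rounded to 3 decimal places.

Per component, I: μ=12, E[X²]=154.24; II: μ=7.3, E[X²]=106.58.
E[X] = 0.8·12 + 0.2·7.3 = 11.06.
E[X²] = 0.8·154.24 + 0.2·106.58 = 144.708.
Var(X) = E[X²] − (E[X])² = 144.708 − 122.324 = 22.3844.
SD(X) = √22.3844 = 4.73122.

4.731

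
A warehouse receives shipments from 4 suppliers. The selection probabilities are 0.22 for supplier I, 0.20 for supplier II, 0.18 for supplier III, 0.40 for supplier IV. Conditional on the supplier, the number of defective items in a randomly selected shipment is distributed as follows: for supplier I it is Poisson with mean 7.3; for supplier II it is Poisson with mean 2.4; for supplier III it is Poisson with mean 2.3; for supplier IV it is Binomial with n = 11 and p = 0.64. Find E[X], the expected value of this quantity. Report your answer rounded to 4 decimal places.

Component means — I: 7.3; II: 2.4; III: 2.3; IV: 7.04.
E[X] = 0.22·7.3 + 0.2·2.4 + 0.18·2.3 + 0.4·7.04 = 5.316.

5.3160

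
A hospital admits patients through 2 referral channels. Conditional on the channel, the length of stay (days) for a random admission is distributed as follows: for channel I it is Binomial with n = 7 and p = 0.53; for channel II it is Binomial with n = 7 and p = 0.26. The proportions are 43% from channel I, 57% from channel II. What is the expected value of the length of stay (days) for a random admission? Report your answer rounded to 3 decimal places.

2.633

Component means — I: 3.71; II: 1.82.
E[X] = 0.43·3.71 + 0.57·1.82 = 2.6327.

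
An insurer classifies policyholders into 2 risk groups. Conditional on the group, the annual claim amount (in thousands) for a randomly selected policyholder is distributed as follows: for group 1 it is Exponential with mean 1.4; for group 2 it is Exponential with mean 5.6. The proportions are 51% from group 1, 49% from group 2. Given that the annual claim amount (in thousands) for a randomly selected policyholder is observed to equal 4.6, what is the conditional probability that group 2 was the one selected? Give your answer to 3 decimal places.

0.738

Likelihoods f(4.6 | ·): 1: 0.0267242; 2: 0.0785362.
Posterior ∝ prior × likelihood. Numerator for 2: 0.49·0.0785362 = 0.0384828.
Normalizing constant: 0.51·0.0267242 + 0.49·0.0785362 = 0.0521121.
P(2 | observation) = 0.0384828 / 0.0521121 = 0.738461.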